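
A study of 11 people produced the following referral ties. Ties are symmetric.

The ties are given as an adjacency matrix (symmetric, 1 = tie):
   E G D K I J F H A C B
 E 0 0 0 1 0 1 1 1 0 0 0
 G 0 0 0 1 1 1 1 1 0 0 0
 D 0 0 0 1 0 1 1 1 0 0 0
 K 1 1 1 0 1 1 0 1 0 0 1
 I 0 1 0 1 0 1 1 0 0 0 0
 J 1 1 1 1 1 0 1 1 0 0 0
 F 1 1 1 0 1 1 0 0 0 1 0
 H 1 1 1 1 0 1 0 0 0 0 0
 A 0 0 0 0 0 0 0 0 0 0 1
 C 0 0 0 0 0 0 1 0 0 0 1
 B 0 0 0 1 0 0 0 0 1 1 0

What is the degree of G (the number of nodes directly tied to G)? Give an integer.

5

G is directly tied to F, H, I, J, and K. That is 5 neighbors, so the degree of G is 5.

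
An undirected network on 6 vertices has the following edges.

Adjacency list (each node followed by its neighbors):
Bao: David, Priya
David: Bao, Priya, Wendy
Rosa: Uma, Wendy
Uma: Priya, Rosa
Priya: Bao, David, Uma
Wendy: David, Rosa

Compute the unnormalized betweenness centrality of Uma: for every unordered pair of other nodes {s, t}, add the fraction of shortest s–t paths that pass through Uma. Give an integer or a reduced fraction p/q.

Pairs whose geodesics pass through Uma — Rosa–Bao: 1/2; Rosa–Priya: 1.
All other pairs contribute 0.
Summing the contributions gives betweenness(Uma) = 3/2.

3/2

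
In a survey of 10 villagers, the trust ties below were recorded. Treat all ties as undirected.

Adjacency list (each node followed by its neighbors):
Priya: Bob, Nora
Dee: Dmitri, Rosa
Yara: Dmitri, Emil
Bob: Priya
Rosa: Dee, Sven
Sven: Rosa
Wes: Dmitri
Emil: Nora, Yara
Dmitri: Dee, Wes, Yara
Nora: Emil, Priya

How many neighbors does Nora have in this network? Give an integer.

Nora is directly tied to Emil and Priya. That is 2 neighbors, so the degree of Nora is 2.

2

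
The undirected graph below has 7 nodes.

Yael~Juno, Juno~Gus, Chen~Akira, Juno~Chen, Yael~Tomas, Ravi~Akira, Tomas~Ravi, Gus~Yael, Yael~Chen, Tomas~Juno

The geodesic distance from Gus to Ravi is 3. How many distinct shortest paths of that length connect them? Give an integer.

The shortest distance is 3. The length-3 paths are: Gus–Yael–Tomas–Ravi; Gus–Juno–Tomas–Ravi.
That gives 2 distinct shortest paths.

2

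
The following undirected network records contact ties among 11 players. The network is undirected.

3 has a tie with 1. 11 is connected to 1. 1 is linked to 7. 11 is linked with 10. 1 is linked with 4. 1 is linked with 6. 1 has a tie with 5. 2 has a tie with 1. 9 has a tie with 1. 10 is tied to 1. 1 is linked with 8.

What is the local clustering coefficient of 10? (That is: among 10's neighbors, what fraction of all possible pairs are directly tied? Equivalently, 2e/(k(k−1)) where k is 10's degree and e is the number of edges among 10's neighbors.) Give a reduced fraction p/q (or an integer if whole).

1

10's neighbors: 1 and 11 (k = 2).
Possible neighbor pairs: C(2,2) = 1. Edges among them: 1–11 → e = 1.
Clustering(10) = 1/1.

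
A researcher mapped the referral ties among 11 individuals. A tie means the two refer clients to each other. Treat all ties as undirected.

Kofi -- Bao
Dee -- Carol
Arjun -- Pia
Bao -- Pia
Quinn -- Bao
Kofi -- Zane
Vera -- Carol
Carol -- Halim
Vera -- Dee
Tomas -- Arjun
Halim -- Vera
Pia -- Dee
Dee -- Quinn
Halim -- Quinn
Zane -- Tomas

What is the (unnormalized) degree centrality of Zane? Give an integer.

2

Zane is directly tied to Kofi and Tomas. That is 2 neighbors, so the degree of Zane is 2.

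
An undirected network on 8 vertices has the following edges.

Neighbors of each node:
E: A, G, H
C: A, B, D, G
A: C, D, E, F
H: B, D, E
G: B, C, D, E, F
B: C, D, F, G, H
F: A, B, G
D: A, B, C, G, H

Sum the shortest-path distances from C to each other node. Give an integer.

Distances from C: A:1, B:1, D:1, E:2, F:2, G:1, H:2.
Sum = 1 + 1 + 1 + 2 + 2 + 1 + 2 = 10.

10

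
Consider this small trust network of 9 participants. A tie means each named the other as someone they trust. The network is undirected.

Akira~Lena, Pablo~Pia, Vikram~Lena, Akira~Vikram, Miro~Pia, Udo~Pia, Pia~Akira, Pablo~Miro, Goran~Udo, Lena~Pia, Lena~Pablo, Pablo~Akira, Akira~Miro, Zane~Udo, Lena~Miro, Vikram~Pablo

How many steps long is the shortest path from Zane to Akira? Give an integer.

3

One shortest route is Zane – Udo – Pia – Akira, which uses 3 edges, and at distance 2 from Zane we only reach {Goran, Pia}, which does not include Akira. So d(Zane,Akira) = 3.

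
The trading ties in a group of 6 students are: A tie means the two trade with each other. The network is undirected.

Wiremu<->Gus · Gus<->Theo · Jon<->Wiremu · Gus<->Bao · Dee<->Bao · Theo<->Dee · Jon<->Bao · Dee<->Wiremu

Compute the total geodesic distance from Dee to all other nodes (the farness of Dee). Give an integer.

7

Distances from Dee: Bao:1, Gus:2, Jon:2, Theo:1, Wiremu:1.
Sum = 1 + 2 + 2 + 1 + 1 = 7.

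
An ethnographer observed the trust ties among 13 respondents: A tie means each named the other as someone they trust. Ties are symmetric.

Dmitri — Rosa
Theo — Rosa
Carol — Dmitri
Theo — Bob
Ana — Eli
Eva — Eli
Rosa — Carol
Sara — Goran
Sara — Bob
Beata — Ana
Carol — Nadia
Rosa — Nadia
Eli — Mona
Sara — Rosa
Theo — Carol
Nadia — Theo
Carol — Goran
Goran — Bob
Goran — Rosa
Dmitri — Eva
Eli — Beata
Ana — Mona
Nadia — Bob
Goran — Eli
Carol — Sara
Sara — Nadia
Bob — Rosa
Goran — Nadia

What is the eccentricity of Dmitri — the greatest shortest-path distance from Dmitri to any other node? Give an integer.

Distances from Dmitri: Ana:3, Beata:3, Bob:2, Carol:1, Eli:2, Eva:1, Goran:2, Mona:3, Nadia:2, Rosa:1, Sara:2, Theo:2.
The largest is 3 (to Beata, Ana, and Mona), so the eccentricity of Dmitri is 3.

3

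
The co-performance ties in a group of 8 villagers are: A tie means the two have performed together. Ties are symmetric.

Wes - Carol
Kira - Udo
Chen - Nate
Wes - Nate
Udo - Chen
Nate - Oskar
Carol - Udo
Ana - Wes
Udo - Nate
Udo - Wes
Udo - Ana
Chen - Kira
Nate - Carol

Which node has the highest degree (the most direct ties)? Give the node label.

Degrees — Ana:2, Carol:3, Chen:3, Kira:2, Nate:5, Oskar:1, Udo:6, Wes:4.
The maximum is 6, attained only by Udo.

Udo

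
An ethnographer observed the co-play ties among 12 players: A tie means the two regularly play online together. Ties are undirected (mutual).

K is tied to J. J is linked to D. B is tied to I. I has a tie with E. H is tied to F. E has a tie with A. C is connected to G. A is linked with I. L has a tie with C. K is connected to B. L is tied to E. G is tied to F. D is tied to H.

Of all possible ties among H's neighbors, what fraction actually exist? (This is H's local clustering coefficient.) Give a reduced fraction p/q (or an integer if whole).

H's neighbors: D and F (k = 2).
Possible neighbor pairs: C(2,2) = 1. Edges among them: none → e = 0.
Clustering(H) = 0/1.

0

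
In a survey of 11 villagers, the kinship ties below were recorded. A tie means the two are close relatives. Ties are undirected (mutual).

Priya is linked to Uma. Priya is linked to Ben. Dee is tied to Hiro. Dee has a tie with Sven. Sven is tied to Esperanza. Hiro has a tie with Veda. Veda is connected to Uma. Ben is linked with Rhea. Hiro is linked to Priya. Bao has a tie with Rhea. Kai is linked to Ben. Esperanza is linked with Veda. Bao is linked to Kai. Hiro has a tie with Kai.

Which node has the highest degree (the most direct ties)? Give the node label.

Hiro

Degrees — Bao:2, Ben:3, Dee:2, Esperanza:2, Hiro:4, Kai:3, Priya:3, Rhea:2, Sven:2, Uma:2, Veda:3.
The maximum is 4, attained only by Hiro.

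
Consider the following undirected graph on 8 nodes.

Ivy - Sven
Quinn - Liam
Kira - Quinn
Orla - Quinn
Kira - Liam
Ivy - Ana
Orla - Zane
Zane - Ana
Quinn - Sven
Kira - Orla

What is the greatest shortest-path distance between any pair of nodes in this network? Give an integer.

Eccentricity of each node (its greatest distance to any other): Ana:4, Ivy:3, Kira:3, Liam:4, Orla:3, Quinn:3, Sven:3, Zane:3.
The maximum eccentricity is 4, realized for instance by the pair Liam–Ana via Liam – Quinn – Sven – Ivy – Ana. So the diameter is 4.

4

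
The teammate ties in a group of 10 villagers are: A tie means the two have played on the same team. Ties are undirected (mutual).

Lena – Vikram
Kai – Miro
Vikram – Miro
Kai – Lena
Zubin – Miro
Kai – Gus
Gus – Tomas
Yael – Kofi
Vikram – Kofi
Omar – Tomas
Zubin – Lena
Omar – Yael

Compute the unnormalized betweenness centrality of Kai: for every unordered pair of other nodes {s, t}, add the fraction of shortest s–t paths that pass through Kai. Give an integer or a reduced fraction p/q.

61/6

Pairs whose geodesics pass through Kai — Gus–Kofi: 2/3; Gus–Vikram: 2/2; Gus–Lena: 1; Gus–Zubin: 2/2; Gus–Miro: 1; Tomas–Vikram: 2/3; Tomas–Lena: 1; Tomas–Zubin: 2/2; Tomas–Miro: 1; Omar–Lena: 1/2; Omar–Zubin: 2/4; Omar–Miro: 1/2; Lena–Miro: 1/3.
All other pairs contribute 0.
Summing the contributions gives betweenness(Kai) = 61/6.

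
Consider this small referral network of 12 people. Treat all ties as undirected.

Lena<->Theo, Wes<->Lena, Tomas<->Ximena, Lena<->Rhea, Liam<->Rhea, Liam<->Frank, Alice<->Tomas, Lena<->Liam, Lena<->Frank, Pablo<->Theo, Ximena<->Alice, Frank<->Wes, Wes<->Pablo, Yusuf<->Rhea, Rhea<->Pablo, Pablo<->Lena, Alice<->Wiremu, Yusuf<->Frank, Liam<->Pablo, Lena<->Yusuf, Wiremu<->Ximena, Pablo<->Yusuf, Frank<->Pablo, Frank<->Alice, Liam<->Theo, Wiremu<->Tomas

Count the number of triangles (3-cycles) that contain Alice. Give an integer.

Alice's neighbors: Frank, Tomas, Wiremu, and Ximena.
Neighbor pairs that are themselves tied: Alice–Tomas–Wiremu; Alice–Tomas–Ximena; Alice–Wiremu–Ximena. Each forms one triangle with Alice, for 3 in total.

3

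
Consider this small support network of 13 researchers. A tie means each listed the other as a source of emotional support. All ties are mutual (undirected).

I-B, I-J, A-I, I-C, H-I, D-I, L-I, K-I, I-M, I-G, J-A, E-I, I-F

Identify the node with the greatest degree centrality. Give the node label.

I

Degrees — A:2, B:1, C:1, D:1, E:1, F:1, G:1, H:1, I:12, J:2, K:1, L:1, M:1.
The maximum is 12, attained only by I.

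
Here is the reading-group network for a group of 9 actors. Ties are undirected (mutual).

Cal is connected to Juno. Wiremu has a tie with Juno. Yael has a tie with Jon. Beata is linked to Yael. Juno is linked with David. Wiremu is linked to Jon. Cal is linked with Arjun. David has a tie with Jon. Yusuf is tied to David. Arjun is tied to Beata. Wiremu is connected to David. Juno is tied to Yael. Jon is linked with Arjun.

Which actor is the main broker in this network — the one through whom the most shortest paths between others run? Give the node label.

David

Unnormalized betweenness of each node: Arjun:7/2, Beata:1/2, Cal:1, David:22/3, Jon:7, Juno:13/2, Wiremu:1/3, Yael:23/6, Yusuf:0.
David has the largest value, 22/3, making it the main broker — the node through which the most shortest paths run.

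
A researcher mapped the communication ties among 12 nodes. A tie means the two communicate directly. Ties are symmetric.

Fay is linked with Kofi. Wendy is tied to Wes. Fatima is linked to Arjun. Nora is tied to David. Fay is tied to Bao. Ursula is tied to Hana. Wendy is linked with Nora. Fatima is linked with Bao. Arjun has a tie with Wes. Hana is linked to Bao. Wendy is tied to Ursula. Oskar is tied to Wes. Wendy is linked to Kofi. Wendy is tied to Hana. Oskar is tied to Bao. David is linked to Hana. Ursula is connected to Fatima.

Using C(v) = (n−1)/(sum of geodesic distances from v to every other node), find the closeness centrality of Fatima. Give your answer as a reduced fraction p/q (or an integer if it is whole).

Distances from Fatima: Arjun:1, Bao:1, David:3, Fay:2, Hana:2, Kofi:3, Nora:3, Oskar:2, Ursula:1, Wendy:2, Wes:2. Sum = 22.
n = 12, so closeness = 11/22 = 1/2.

1/2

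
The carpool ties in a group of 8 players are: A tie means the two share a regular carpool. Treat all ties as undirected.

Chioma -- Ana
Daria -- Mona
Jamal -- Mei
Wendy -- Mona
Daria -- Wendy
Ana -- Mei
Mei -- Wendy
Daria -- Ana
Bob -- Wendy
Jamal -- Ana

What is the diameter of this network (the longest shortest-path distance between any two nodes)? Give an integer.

4

Eccentricity of each node (its greatest distance to any other): Ana:3, Bob:4, Chioma:4, Daria:2, Jamal:3, Mei:2, Mona:3, Wendy:3.
The maximum eccentricity is 4, realized for instance by the pair Bob–Chioma via Bob – Wendy – Daria – Ana – Chioma. So the diameter is 4.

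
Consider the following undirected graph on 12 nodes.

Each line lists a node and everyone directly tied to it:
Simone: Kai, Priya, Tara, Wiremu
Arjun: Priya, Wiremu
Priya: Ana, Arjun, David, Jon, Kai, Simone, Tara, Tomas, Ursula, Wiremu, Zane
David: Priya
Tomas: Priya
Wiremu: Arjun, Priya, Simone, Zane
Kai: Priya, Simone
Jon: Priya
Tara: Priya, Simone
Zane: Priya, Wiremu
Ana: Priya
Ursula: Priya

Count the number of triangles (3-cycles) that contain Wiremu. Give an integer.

3

Wiremu's neighbors: Arjun, Priya, Simone, and Zane.
Neighbor pairs that are themselves tied: Wiremu–Arjun–Priya; Wiremu–Priya–Simone; Wiremu–Priya–Zane. Each forms one triangle with Wiremu, for 3 in total.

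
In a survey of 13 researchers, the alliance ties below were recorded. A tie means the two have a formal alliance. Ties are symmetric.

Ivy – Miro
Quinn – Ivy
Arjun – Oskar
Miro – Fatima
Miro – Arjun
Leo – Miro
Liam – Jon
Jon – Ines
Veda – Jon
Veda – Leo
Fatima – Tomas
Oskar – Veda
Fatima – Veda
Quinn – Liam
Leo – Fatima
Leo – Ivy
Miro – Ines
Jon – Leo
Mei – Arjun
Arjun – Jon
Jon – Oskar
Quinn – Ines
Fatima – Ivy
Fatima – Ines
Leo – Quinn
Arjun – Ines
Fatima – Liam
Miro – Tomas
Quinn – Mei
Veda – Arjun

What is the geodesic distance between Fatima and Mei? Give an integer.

3

One shortest route is Fatima – Leo – Quinn – Mei, which uses 3 edges, and at distance 2 from Fatima we only reach {Arjun, Jon, Oskar, Quinn}, which does not include Mei. So d(Fatima,Mei) = 3.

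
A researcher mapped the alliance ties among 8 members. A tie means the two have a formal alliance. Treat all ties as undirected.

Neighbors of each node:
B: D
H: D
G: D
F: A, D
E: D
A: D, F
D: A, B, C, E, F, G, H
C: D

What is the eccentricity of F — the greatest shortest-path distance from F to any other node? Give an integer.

2

Distances from F: A:1, B:2, C:2, D:1, E:2, G:2, H:2.
The largest is 2 (to G, C, H, B, and E), so the eccentricity of F is 2.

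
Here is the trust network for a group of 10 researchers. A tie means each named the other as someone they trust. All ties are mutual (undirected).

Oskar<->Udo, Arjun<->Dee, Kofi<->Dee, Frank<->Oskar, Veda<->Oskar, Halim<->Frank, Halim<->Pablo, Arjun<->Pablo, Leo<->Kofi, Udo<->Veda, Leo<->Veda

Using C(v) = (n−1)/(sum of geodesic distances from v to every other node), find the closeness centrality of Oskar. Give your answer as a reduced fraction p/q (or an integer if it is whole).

3/7

Distances from Oskar: Arjun:4, Dee:4, Frank:1, Halim:2, Kofi:3, Leo:2, Pablo:3, Udo:1, Veda:1. Sum = 21.
n = 10, so closeness = 9/21 = 3/7.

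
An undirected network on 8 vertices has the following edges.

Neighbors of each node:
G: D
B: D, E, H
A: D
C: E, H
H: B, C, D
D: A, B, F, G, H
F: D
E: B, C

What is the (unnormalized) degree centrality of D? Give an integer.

D is directly tied to A, B, F, G, and H. That is 5 neighbors, so the degree of D is 5.

5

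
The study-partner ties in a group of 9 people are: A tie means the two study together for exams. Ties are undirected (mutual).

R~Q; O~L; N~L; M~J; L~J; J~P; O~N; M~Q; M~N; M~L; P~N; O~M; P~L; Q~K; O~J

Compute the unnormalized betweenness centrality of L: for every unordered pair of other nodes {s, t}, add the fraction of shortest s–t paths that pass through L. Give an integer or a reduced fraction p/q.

Pairs whose geodesics pass through L — M–P: 1/3; N–J: 1/4; O–P: 1/3; P–Q: 1/3; P–K: 1/3; P–R: 1/3.
All other pairs contribute 0.
Summing the contributions gives betweenness(L) = 23/12.

23/12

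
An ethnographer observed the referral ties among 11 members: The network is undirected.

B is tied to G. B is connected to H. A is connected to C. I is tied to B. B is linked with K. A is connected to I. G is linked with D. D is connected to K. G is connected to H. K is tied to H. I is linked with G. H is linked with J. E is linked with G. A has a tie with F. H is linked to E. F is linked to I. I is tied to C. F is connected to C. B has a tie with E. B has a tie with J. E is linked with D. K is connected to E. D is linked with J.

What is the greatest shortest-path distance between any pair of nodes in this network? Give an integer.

3

Eccentricity of each node (its greatest distance to any other): A:3, B:2, C:3, D:3, E:3, F:3, G:2, H:3, I:2, J:3, K:3.
The maximum eccentricity is 3, realized for instance by the pair F–H via F – I – B – H. So the diameter is 3.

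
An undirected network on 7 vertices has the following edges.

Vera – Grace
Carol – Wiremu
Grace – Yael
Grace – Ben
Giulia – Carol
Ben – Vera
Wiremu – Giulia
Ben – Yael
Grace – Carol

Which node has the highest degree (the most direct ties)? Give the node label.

Grace

Degrees — Ben:3, Carol:3, Giulia:2, Grace:4, Vera:2, Wiremu:2, Yael:2.
The maximum is 4, attained only by Grace.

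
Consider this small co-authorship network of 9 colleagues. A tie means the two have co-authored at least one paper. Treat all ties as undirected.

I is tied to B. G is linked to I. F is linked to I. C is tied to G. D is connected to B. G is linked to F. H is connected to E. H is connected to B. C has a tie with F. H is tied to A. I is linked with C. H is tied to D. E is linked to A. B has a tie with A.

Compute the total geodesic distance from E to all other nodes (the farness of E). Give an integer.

21

Distances from E: A:1, B:2, C:4, D:2, F:4, G:4, H:1, I:3.
Sum = 1 + 2 + 4 + 2 + 4 + 4 + 1 + 3 = 21.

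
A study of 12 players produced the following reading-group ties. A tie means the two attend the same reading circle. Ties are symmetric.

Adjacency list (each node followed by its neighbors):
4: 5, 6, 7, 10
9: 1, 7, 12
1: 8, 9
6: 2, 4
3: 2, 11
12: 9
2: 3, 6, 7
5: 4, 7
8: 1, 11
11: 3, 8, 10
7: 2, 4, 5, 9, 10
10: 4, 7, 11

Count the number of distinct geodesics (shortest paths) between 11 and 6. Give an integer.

2

The shortest distance is 3. The length-3 paths are: 11–10–4–6; 11–3–2–6.
That gives 2 distinct shortest paths.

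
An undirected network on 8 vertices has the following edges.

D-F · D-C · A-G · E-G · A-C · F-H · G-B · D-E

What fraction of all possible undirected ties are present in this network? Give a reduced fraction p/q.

2/7

There are 8 edges and 8 nodes, so the maximum possible is C(8,2) = 28.
Density = 8/28 = 2/7.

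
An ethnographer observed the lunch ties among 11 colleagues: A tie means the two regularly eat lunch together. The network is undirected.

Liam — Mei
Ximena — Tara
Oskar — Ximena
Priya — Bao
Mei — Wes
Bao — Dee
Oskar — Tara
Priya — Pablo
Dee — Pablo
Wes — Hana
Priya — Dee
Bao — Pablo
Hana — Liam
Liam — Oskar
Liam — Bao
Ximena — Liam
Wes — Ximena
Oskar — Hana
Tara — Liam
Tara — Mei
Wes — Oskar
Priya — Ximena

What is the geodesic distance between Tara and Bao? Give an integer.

One shortest route is Tara – Liam – Bao, which uses 2 edges, and Tara and Bao are not directly tied, so nothing shorter exists. So d(Tara,Bao) = 2.

2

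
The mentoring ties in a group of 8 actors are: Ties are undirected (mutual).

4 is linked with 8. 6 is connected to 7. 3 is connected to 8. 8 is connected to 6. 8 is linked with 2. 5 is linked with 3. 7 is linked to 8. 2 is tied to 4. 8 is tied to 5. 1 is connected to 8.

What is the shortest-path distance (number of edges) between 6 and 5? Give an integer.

One shortest route is 6 – 8 – 5, which uses 2 edges, and 6 and 5 are not directly tied, so nothing shorter exists. So d(6,5) = 2.

2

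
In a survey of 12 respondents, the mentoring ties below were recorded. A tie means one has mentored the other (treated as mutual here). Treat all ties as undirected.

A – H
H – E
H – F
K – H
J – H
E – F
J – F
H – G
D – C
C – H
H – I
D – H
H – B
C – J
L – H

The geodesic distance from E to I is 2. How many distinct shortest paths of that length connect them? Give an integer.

The shortest distance is 2, and the only length-2 path is E–H–I. So there is exactly 1 shortest path.

1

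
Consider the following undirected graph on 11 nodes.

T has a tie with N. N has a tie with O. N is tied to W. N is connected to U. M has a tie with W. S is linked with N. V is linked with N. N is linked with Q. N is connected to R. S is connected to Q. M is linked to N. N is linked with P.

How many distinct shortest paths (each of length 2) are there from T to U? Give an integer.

1

The shortest distance is 2, and the only length-2 path is T–N–U. So there is exactly 1 shortest path.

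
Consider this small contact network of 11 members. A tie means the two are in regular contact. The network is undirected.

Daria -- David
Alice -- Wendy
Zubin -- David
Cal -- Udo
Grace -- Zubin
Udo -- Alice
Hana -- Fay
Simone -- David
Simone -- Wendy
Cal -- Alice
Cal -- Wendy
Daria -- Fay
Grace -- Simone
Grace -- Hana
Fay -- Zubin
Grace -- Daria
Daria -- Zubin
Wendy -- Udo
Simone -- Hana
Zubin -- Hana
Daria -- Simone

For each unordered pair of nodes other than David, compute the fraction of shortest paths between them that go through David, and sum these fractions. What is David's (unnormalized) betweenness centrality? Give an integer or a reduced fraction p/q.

Pairs whose geodesics pass through David — Wendy–Zubin: 1/4; Alice–Zubin: 1/4; Cal–Zubin: 1/4; Udo–Zubin: 1/4; Simone–Zubin: 1/4.
All other pairs contribute 0.
Summing the contributions gives betweenness(David) = 5/4.

5/4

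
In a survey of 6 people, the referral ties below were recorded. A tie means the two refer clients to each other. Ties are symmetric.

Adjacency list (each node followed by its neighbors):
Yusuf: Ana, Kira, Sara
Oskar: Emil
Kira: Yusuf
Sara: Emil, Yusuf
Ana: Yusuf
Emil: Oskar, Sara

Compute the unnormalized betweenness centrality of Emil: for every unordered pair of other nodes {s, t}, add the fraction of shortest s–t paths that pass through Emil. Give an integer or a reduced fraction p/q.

Pairs whose geodesics pass through Emil — Oskar–Sara: 1; Oskar–Kira: 1; Oskar–Yusuf: 1; Oskar–Ana: 1.
All other pairs contribute 0.
Summing the contributions gives betweenness(Emil) = 4.

4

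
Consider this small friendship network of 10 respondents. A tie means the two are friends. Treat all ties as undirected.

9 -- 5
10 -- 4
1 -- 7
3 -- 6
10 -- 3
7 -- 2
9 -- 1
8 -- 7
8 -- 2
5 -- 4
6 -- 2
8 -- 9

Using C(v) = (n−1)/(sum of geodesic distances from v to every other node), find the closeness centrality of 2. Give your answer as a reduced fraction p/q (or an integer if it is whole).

Distances from 2: 1:2, 3:2, 4:4, 5:3, 6:1, 7:1, 8:1, 9:2, 10:3. Sum = 19.
n = 10, so closeness = 9/19.

9/19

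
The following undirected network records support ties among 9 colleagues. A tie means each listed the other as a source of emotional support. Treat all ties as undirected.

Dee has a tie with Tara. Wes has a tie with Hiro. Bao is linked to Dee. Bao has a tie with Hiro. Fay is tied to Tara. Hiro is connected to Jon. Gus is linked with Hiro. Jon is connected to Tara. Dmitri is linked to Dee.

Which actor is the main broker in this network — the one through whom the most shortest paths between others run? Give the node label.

Unnormalized betweenness of each node: Bao:6, Dee:9, Dmitri:0, Fay:0, Gus:0, Hiro:14, Jon:6, Tara:9, Wes:0.
Hiro has the largest value, 14, making it the main broker — the node through which the most shortest paths run.

Hiro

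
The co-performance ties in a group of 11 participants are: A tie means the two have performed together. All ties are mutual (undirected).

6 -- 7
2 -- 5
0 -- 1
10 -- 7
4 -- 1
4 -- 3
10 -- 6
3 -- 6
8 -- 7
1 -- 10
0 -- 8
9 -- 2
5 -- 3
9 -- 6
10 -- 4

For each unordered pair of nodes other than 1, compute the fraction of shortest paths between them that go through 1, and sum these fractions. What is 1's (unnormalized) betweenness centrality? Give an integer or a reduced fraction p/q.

37/6

Pairs whose geodesics pass through 1 — 10–0: 1; 8–4: 1/2; 0–4: 1; 0–3: 1; 0–5: 1; 0–2: 2/3; 0–9: 1/2; 0–6: 1/2.
All other pairs contribute 0.
Summing the contributions gives betweenness(1) = 37/6.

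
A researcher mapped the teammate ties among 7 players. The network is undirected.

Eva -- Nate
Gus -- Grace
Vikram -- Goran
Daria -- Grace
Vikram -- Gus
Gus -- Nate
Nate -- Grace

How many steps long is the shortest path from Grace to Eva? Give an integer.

One shortest route is Grace – Nate – Eva, which uses 2 edges, and Grace and Eva are not directly tied, so nothing shorter exists. So d(Grace,Eva) = 2.

2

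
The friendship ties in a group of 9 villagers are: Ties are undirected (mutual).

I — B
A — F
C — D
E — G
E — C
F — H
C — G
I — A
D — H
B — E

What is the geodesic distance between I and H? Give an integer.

3

One shortest route is I – A – F – H, which uses 3 edges, and at distance 2 from I we only reach {E, F}, which does not include H. So d(I,H) = 3.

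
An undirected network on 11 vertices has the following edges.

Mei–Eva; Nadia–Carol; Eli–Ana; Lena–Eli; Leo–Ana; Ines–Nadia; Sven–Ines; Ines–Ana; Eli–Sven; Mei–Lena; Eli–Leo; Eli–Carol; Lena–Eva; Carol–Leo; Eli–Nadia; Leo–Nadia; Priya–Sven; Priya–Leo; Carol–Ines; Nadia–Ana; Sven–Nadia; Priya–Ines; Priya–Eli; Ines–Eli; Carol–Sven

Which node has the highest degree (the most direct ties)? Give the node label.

Degrees — Ana:4, Carol:5, Eli:8, Eva:2, Ines:6, Lena:3, Leo:5, Mei:2, Nadia:6, Priya:4, Sven:5.
The maximum is 8, attained only by Eli.

Eli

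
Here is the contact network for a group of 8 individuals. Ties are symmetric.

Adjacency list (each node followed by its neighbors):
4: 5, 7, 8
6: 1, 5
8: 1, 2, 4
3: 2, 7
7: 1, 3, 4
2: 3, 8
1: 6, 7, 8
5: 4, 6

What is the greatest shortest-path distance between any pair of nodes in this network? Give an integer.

3

Eccentricity of each node (its greatest distance to any other): 1:2, 2:3, 3:3, 4:2, 5:3, 6:3, 7:2, 8:2.
The maximum eccentricity is 3, realized for instance by the pair 2–5 via 2 – 8 – 4 – 5. So the diameter is 3.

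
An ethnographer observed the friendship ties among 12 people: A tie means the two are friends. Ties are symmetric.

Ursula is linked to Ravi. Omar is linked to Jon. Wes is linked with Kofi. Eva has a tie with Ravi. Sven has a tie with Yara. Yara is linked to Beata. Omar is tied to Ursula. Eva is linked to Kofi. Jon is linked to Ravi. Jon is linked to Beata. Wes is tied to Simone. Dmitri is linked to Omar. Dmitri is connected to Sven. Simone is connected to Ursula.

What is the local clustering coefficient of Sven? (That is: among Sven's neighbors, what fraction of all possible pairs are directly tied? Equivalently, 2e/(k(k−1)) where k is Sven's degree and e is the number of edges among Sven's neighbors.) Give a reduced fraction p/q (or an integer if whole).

Sven's neighbors: Dmitri and Yara (k = 2).
Possible neighbor pairs: C(2,2) = 1. Edges among them: none → e = 0.
Clustering(Sven) = 0/1.

0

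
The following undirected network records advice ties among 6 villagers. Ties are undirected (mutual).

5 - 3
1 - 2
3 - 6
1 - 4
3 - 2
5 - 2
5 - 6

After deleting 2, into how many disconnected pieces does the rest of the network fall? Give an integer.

Without 2, the remaining ties split the others into: {3, 5, 6}; {1, 4}.
That's 2 separate components.

2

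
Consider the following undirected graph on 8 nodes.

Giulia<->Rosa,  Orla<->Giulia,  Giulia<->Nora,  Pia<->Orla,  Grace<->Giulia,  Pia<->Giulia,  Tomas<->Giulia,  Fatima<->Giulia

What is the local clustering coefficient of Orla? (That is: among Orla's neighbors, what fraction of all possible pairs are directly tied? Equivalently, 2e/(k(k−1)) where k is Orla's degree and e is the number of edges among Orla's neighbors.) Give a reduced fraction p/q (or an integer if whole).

1

Orla's neighbors: Giulia and Pia (k = 2).
Possible neighbor pairs: C(2,2) = 1. Edges among them: Giulia–Pia → e = 1.
Clustering(Orla) = 1/1.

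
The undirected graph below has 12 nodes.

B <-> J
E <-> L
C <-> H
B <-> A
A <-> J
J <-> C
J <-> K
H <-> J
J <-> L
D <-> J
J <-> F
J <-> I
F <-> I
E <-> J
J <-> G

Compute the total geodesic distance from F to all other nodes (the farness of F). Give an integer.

20

Distances from F: A:2, B:2, C:2, D:2, E:2, G:2, H:2, I:1, J:1, K:2, L:2.
Sum = 2 + 2 + 2 + 2 + 2 + 2 + 2 + 1 + 1 + 2 + 2 = 20.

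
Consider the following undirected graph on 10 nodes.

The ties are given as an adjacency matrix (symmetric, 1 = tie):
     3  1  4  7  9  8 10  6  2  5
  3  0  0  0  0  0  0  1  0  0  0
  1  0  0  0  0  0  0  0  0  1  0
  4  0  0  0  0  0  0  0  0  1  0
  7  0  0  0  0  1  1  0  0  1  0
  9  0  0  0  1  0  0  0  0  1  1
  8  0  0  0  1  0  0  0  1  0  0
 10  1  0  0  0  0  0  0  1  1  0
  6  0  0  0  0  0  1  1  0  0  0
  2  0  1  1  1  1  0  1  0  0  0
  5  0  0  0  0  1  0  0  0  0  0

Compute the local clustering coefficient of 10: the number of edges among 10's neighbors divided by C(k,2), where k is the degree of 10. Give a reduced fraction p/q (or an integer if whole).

10's neighbors: 2, 3, and 6 (k = 3).
Possible neighbor pairs: C(3,2) = 3. Edges among them: none → e = 0.
Clustering(10) = 0/3 = 0.

0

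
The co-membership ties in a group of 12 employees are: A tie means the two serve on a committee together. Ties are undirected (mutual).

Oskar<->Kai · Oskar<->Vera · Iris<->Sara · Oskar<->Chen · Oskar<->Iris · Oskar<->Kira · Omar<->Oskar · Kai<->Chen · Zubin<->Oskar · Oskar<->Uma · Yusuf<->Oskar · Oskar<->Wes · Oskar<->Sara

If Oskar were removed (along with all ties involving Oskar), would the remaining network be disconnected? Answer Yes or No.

Removing Oskar leaves {Zubin} with no path to {Iris and Sara}, so the network splits into 9 components. Oskar is a cut vertex.

Yes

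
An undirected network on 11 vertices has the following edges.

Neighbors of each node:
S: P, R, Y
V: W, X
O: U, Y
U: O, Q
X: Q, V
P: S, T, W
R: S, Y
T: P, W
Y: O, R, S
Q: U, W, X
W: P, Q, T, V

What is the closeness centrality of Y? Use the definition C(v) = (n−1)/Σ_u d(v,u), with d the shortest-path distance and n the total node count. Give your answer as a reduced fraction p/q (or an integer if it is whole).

Distances from Y: O:1, P:2, Q:3, R:1, S:1, T:3, U:2, V:4, W:3, X:4. Sum = 24.
n = 11, so closeness = 10/24 = 5/12.

5/12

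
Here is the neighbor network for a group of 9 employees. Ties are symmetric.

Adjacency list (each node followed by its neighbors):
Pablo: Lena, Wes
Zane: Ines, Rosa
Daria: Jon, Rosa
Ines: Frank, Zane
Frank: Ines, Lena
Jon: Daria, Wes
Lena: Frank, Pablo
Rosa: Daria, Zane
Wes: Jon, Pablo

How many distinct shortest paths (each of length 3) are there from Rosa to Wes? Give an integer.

1

The shortest distance is 3, and the only length-3 path is Rosa–Daria–Jon–Wes. So there is exactly 1 shortest path.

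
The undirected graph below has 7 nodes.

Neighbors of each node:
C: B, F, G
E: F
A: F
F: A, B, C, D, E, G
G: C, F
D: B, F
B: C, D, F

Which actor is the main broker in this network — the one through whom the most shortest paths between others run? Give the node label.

Unnormalized betweenness of each node: A:0, B:1/2, C:1/2, D:0, E:0, F:11, G:0.
F has the largest value, 11, making it the main broker — the node through which the most shortest paths run.

F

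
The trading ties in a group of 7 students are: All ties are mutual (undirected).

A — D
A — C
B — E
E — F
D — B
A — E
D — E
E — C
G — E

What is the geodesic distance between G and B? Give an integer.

One shortest route is G – E – B, which uses 2 edges, and G and B are not directly tied, so nothing shorter exists. So d(G,B) = 2.

2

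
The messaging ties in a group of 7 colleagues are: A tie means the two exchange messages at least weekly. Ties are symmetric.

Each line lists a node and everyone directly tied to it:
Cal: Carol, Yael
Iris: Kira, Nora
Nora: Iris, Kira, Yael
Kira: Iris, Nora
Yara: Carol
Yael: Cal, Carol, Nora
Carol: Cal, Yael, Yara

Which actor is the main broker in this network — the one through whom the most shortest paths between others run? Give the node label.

Yael

Unnormalized betweenness of each node: Cal:0, Carol:5, Iris:0, Kira:0, Nora:8, Yael:9, Yara:0.
Yael has the largest value, 9, making it the main broker — the node through which the most shortest paths run.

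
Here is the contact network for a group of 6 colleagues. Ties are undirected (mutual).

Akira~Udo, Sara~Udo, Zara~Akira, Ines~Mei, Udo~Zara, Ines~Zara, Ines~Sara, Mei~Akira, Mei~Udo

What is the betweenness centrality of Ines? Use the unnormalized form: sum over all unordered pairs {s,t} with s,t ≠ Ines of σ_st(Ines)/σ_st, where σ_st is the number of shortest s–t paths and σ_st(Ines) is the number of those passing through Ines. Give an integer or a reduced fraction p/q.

4/3

Pairs whose geodesics pass through Ines — Zara–Mei: 1/3; Zara–Sara: 1/2; Mei–Sara: 1/2.
All other pairs contribute 0.
Summing the contributions gives betweenness(Ines) = 4/3.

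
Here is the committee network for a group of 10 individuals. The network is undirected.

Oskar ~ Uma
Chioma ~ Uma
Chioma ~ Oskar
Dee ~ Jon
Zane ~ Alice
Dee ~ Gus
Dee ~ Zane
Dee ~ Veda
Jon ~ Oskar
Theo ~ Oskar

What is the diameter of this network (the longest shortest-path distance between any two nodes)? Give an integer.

5

Eccentricity of each node (its greatest distance to any other): Alice:5, Chioma:5, Dee:3, Gus:4, Jon:3, Oskar:4, Theo:5, Uma:5, Veda:4, Zane:4.
The maximum eccentricity is 5, realized for instance by the pair Uma–Alice via Uma – Oskar – Jon – Dee – Zane – Alice. So the diameter is 5.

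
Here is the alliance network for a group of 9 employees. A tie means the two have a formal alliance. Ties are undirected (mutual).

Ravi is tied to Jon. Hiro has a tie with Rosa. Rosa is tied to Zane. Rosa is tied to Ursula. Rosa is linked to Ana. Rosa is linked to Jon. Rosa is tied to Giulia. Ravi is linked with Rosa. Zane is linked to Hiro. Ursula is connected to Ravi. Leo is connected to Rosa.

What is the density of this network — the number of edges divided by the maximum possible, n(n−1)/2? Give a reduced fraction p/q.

There are 11 edges and 9 nodes, so the maximum possible is C(9,2) = 36.
Density = 11/36.

11/36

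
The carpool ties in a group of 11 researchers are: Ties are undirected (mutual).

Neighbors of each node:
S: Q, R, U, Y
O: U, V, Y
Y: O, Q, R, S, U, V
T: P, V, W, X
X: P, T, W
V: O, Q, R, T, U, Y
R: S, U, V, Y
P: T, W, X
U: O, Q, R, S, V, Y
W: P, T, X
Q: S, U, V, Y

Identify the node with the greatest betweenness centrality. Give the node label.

V

Unnormalized betweenness of each node: O:0, P:0, Q:5/4, R:5/4, S:1/4, T:21, U:8/3, V:299/12, W:0, X:0, Y:8/3.
V has the largest value, 299/12, making it the main broker — the node through which the most shortest paths run.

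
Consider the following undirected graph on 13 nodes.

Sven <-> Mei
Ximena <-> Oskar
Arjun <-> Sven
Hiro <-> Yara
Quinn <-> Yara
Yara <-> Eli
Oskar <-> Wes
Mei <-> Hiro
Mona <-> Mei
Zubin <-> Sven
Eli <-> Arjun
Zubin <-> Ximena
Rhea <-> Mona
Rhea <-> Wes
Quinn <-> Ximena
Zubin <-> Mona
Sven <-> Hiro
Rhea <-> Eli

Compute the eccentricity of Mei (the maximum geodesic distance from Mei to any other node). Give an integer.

4

Distances from Mei: Arjun:2, Eli:3, Hiro:1, Mona:1, Oskar:4, Quinn:3, Rhea:2, Sven:1, Wes:3, Ximena:3, Yara:2, Zubin:2.
The largest is 4 (to Oskar), so the eccentricity of Mei is 4.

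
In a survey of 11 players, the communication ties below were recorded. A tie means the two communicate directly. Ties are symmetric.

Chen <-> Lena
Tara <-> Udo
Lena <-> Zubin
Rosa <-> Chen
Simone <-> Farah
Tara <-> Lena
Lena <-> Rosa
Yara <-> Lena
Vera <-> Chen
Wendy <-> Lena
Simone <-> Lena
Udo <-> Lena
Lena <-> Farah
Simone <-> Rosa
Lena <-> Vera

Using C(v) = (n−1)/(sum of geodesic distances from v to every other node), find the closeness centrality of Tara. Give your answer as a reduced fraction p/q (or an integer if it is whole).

5/9

Distances from Tara: Chen:2, Farah:2, Lena:1, Rosa:2, Simone:2, Udo:1, Vera:2, Wendy:2, Yara:2, Zubin:2. Sum = 18.
n = 11, so closeness = 10/18 = 5/9.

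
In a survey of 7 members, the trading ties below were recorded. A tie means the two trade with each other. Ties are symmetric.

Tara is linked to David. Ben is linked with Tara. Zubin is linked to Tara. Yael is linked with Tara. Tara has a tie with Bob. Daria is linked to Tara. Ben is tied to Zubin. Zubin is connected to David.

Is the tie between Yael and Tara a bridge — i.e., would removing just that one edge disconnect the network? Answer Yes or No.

Yes

Without the Yael–Tara edge there is no alternate route between Yael and Tara, so the network disconnects. It is a bridge.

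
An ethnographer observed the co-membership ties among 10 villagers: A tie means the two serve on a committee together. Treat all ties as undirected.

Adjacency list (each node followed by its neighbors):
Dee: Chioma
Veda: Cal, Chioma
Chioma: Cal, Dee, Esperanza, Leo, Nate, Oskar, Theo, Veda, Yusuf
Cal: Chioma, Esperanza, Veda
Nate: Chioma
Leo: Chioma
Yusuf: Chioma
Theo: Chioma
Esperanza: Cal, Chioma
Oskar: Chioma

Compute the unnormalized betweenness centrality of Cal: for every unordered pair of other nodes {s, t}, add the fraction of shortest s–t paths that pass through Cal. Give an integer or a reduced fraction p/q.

1/2

Pairs whose geodesics pass through Cal — Esperanza–Veda: 1/2.
All other pairs contribute 0.
Summing the contributions gives betweenness(Cal) = 1/2.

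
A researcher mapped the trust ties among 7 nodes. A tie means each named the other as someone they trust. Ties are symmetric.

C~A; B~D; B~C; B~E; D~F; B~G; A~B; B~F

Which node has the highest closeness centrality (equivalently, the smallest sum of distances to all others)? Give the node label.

Farness (sum of distances to all others) for each node — A:10, B:6, C:10, D:10, E:11, F:10, G:11.
The smallest farness is 6, for B, so B has the highest closeness.

B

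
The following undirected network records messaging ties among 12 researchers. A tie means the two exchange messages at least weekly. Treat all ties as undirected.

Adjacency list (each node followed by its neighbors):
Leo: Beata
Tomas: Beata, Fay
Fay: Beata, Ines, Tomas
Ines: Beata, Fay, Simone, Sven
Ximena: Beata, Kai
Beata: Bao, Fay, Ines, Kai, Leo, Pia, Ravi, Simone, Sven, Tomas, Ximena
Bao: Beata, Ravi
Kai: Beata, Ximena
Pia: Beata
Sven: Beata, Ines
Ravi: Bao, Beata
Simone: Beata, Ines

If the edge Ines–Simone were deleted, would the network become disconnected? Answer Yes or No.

Even without that edge, Ines still reaches Simone via Ines – Beata – Simone, so the network stays connected. Not a bridge.

No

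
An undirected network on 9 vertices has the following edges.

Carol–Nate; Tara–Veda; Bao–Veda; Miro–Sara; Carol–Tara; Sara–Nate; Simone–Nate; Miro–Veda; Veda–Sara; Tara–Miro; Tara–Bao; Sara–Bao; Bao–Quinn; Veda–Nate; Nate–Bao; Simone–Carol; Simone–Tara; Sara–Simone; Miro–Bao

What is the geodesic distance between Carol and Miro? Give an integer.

2

One shortest route is Carol – Tara – Miro, which uses 2 edges, and Carol and Miro are not directly tied, so nothing shorter exists. So d(Carol,Miro) = 2.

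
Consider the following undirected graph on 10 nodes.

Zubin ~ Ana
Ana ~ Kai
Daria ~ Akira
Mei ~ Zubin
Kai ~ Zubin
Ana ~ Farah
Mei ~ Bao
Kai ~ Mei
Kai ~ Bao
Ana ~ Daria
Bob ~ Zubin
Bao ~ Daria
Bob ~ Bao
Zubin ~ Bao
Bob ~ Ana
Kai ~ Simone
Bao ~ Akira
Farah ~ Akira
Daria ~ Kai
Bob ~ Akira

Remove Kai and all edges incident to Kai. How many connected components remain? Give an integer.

2

Without Kai, the remaining ties split the others into: {Akira, Ana, Bao, Bob, Daria, Farah, Mei, Zubin}; {Simone}.
That's 2 separate components.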